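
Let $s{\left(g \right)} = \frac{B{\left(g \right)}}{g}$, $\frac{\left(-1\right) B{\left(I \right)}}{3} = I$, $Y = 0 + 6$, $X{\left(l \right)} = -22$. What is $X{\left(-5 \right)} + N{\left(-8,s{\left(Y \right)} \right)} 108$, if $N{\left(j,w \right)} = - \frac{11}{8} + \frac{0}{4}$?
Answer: $- \frac{341}{2} \approx -170.5$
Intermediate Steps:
$Y = 6$
$B{\left(I \right)} = - 3 I$
$s{\left(g \right)} = -3$ ($s{\left(g \right)} = \frac{\left(-3\right) g}{g} = -3$)
$N{\left(j,w \right)} = - \frac{11}{8}$ ($N{\left(j,w \right)} = \left(-11\right) \frac{1}{8} + 0 \cdot \frac{1}{4} = - \frac{11}{8} + 0 = - \frac{11}{8}$)
$X{\left(-5 \right)} + N{\left(-8,s{\left(Y \right)} \right)} 108 = -22 - \frac{297}{2} = - \frac{341}{2}$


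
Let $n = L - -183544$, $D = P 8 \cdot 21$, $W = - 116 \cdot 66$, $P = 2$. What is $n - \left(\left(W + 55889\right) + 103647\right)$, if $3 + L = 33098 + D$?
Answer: $65095$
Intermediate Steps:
$W = -7656$ ($W = \left(-1\right) 7656 = -7656$)
$D = 336$ ($D = 2 \cdot 8 \cdot 21 = 16 \cdot 21 = 336$)
$L = 33431$ ($L = -3 + \left(33098 + 336\right) = -3 + 33434 = 33431$)
$n = 216975$ ($n = 33431 - -183544 = 33431 + 183544 = 216975$)
$n - \left(\left(W + 55889\right) + 103647\right) = 216975 - \left(\left(-7656 + 55889\right) + 103647\right) = 216975 - \left(48233 + 103647\right) = 216975 - 151880 = 65095$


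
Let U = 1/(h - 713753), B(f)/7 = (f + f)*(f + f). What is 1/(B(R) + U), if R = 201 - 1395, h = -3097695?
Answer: 3811448/152144649465983 ≈ 2.5051e-8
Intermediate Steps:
R = -1194
B(f) = 28*f² (B(f) = 7*((f + f)*(f + f)) = 7*((2*f)*(2*f)) = 7*(4*f²) = 28*f²)
U = -1/3811448 (U = 1/(-3097695 - 713753) = 1/(-3811448) = -1/3811448 ≈ -2.6237e-7)
1/(B(R) + U) = 1/(28*(-1194)² - 1/3811448) = 1/(28*1425636 - 1/3811448) = 1/(39917808 - 1/3811448) = 1/(152144649465983/3811448) = 3811448/152144649465983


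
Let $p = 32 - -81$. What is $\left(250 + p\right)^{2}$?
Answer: $131769$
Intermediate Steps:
$p = 113$ ($p = 32 + 81 = 113$)
$\left(250 + p\right)^{2} = \left(250 + 113\right)^{2} = 363^{2} = 131769$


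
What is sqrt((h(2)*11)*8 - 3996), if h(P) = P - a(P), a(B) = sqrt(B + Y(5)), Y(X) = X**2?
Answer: 2*sqrt(-955 - 66*sqrt(3)) ≈ 65.401*I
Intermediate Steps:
a(B) = sqrt(25 + B) (a(B) = sqrt(B + 5**2) = sqrt(B + 25) = sqrt(25 + B))
h(P) = P - sqrt(25 + P)
sqrt((h(2)*11)*8 - 3996) = sqrt(((2 - sqrt(25 + 2))*11)*8 - 3996) = sqrt(((2 - sqrt(27))*11)*8 - 3996) = sqrt(((2 - 3*sqrt(3))*11)*8 - 3996) = sqrt((22 - 33*sqrt(3))*8 - 3996) = sqrt((176 - 264*sqrt(3)) - 3996) = sqrt(-3820 - 264*sqrt(3))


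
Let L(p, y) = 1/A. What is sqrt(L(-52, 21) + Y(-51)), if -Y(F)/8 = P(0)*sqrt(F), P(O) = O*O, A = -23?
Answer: I*sqrt(23)/23 ≈ 0.20851*I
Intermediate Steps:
P(O) = O**2
L(p, y) = -1/23 (L(p, y) = 1/(-23) = -1/23)
Y(F) = 0 (Y(F) = -8*0**2*sqrt(F) = -0*sqrt(F) = -8*0 = 0)
sqrt(L(-52, 21) + Y(-51)) = sqrt(-1/23 + 0) = sqrt(-1/23) = I*sqrt(23)/23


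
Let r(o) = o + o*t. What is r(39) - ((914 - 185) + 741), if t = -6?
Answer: -1665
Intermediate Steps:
r(o) = -5*o (r(o) = o + o*(-6) = o - 6*o = -5*o)
r(39) - ((914 - 185) + 741) = -5*39 - ((914 - 185) + 741) = -195 - (729 + 741) = -195 - 1*1470 = -195 - 1470 = -1665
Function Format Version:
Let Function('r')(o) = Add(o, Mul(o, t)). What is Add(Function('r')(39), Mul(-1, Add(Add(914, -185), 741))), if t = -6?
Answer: -1665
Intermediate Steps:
Function('r')(o) = Mul(-5, o) (Function('r')(o) = Add(o, Mul(o, -6)) = Add(o, Mul(-6, o)) = Mul(-5, o))
Add(Function('r')(39), Mul(-1, Add(Add(914, -185), 741))) = Add(Mul(-5, 39), Mul(-1, Add(Add(914, -185), 741))) = Add(-195, Mul(-1, Add(729, 741))) = Add(-195, Mul(-1, 1470)) = Add(-195, -1470) = -1665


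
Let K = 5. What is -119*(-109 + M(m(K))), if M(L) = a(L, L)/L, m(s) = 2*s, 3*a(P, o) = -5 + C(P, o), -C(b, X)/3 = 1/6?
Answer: 779569/60 ≈ 12993.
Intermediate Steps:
C(b, X) = -1/2 (C(b, X) = -3/6 = -3*1/6 = -1/2)
a(P, o) = -11/6 (a(P, o) = (-5 - 1/2)/3 = (1/3)*(-11/2) = -11/6)
M(L) = -11/(6*L)
-119*(-109 + M(m(K))) = -119*(-109 - 11/(6*(2*5))) = -119*(-109 - 11/6/10) = -119*(-109 - 11/6*1/10) = -119*(-109 - 11/60) = -119*(-6551/60) = 779569/60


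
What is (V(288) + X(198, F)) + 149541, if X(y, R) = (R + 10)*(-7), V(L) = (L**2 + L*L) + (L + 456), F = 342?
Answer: 313709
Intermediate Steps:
V(L) = 456 + L + 2*L**2 (V(L) = (L**2 + L**2) + (456 + L) = 2*L**2 + (456 + L) = 456 + L + 2*L**2)
X(y, R) = -70 - 7*R (X(y, R) = (10 + R)*(-7) = -70 - 7*R)
(V(288) + X(198, F)) + 149541 = ((456 + 288 + 2*288**2) + (-70 - 7*342)) + 149541 = ((456 + 288 + 2*82944) + (-70 - 2394)) + 149541 = ((456 + 288 + 165888) - 2464) + 149541 = (166632 - 2464) + 149541 = 164168 + 149541 = 313709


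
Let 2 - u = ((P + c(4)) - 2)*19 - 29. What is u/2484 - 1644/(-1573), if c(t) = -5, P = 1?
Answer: 4311781/3907332 ≈ 1.1035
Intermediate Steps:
u = 145 (u = 2 - (((1 - 5) - 2)*19 - 29) = 2 - ((-4 - 2)*19 - 29) = 2 - (-6*19 - 29) = 2 - (-114 - 29) = 2 - 1*(-143) = 2 + 143 = 145)
u/2484 - 1644/(-1573) = 145/2484 - 1644/(-1573) = 145*(1/2484) - 1644*(-1/1573) = 145/2484 + 1644/1573 = 4311781/3907332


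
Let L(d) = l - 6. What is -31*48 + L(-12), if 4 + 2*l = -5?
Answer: -2997/2 ≈ -1498.5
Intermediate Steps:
l = -9/2 (l = -2 + (½)*(-5) = -2 - 5/2 = -9/2 ≈ -4.5000)
L(d) = -21/2 (L(d) = -9/2 - 6 = -21/2)
-31*48 + L(-12) = -31*48 - 21/2 = -1488 - 21/2 = -2997/2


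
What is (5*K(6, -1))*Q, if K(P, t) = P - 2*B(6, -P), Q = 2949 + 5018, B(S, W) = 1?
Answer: 159340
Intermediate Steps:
Q = 7967
K(P, t) = -2 + P (K(P, t) = P - 2*1 = P - 2 = -2 + P)
(5*K(6, -1))*Q = (5*(-2 + 6))*7967 = (5*4)*7967 = 20*7967 = 159340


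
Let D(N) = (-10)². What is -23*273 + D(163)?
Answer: -6179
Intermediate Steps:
D(N) = 100
-23*273 + D(163) = -23*273 + 100 = -6279 + 100 = -6179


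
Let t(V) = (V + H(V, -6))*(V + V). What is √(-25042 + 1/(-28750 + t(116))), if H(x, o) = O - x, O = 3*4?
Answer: I*√16884146718518/25966 ≈ 158.25*I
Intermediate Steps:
O = 12
H(x, o) = 12 - x
t(V) = 24*V (t(V) = (V + (12 - V))*(V + V) = 12*(2*V) = 24*V)
√(-25042 + 1/(-28750 + t(116))) = √(-25042 + 1/(-28750 + 24*116)) = √(-25042 + 1/(-28750 + 2784)) = √(-25042 + 1/(-25966)) = √(-25042 - 1/25966) = √(-650240573/25966) = I*√16884146718518/25966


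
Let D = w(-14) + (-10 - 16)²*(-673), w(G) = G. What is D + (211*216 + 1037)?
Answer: -408349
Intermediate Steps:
D = -454962 (D = -14 + (-10 - 16)²*(-673) = -14 + (-26)²*(-673) = -14 + 676*(-673) = -14 - 454948 = -454962)
D + (211*216 + 1037) = -454962 + (211*216 + 1037) = -454962 + (45576 + 1037) = -454962 + 46613 = -408349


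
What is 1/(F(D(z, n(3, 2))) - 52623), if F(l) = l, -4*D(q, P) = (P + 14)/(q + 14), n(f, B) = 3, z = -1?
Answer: -52/2736413 ≈ -1.9003e-5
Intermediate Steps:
D(q, P) = -(14 + P)/(4*(14 + q)) (D(q, P) = -(P + 14)/(4*(q + 14)) = -(14 + P)/(4*(14 + q)))
1/(F(D(z, n(3, 2))) - 52623) = 1/((-14 - 1*3)/(4*(14 - 1)) - 52623) = 1/((¼)*(-14 - 3)/13 - 52623) = 1/((¼)*(1/13)*(-17) - 52623) = 1/(-17/52 - 52623) = 1/(-2736413/52) = -52/2736413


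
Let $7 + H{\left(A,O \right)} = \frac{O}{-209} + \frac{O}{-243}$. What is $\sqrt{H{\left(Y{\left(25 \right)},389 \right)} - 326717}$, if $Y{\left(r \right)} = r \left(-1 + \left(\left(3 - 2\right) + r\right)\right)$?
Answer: $\frac{4 i \sqrt{650258079702}}{5643} \approx 571.6 i$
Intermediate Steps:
$Y{\left(r \right)} = r^{2}$ ($Y{\left(r \right)} = r \left(-1 + \left(1 + r\right)\right) = r r = r^{2}$)
$H{\left(A,O \right)} = -7 - \frac{452 O}{50787}$ ($H{\left(A,O \right)} = -7 + \left(\frac{O}{-209} + \frac{O}{-243}\right) = -7 + \left(O \left(- \frac{1}{209}\right) + O \left(- \frac{1}{243}\right)\right) = -7 - \frac{452 O}{50787}$)
$\sqrt{H{\left(Y{\left(25 \right)},389 \right)} - 326717} = \sqrt{\left(-7 - \frac{175828}{50787}\right) - 326717} = \sqrt{- \frac{531337}{50787} - 326717} = \sqrt{- \frac{16593507616}{50787}} = \frac{4 i \sqrt{650258079702}}{5643}$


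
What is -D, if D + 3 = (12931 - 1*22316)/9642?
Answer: 38311/9642 ≈ 3.9733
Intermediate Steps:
D = -38311/9642 (D = -3 + (12931 - 1*22316)/9642 = -3 + (12931 - 22316)*(1/9642) = -3 - 9385*1/9642 = -3 - 9385/9642 = -38311/9642 ≈ -3.9733)
-D = -1*(-38311/9642) = 38311/9642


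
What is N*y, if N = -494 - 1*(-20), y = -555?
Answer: 263070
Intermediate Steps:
N = -474 (N = -494 + 20 = -474)
N*y = -474*(-555) = 263070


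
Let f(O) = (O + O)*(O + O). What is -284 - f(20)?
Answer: -1884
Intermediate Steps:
f(O) = 4*O² (f(O) = (2*O)*(2*O) = 4*O²)
-284 - f(20) = -284 - 4*20² = -284 - 4*400 = -284 - 1*1600 = -284 - 1600 = -1884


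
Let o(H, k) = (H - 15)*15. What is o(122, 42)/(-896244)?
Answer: -535/298748 ≈ -0.0017908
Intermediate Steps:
o(H, k) = -225 + 15*H (o(H, k) = (-15 + H)*15 = -225 + 15*H)
o(122, 42)/(-896244) = (-225 + 15*122)/(-896244) = (-225 + 1830)*(-1/896244) = 1605*(-1/896244) = -535/298748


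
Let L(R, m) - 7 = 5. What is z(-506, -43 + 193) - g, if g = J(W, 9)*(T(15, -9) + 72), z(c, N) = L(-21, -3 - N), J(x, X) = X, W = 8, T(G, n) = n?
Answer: -555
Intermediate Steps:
L(R, m) = 12 (L(R, m) = 7 + 5 = 12)
z(c, N) = 12
g = 567 (g = 9*(-9 + 72) = 9*63 = 567)
z(-506, -43 + 193) - g = 12 - 1*567 = 12 - 567 = -555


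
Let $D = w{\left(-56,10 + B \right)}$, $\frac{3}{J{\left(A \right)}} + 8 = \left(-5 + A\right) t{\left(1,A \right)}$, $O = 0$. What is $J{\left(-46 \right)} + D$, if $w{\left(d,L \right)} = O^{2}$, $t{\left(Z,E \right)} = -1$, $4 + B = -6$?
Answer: $\frac{3}{43} \approx 0.069767$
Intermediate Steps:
$B = -10$ ($B = -4 - 6 = -10$)
$w{\left(d,L \right)} = 0$ ($w{\left(d,L \right)} = 0^{2} = 0$)
$J{\left(A \right)} = \frac{3}{-3 - A}$ ($J{\left(A \right)} = \frac{3}{-8 + \left(-5 + A\right) \left(-1\right)} = \frac{3}{-8 - \left(-5 + A\right)} = \frac{3}{-3 - A}$)
$D = 0$
$J{\left(-46 \right)} + D = \frac{3}{-3 - -46} + 0 = \frac{3}{-3 + 46} + 0 = \frac{3}{43} + 0 = \frac{3}{43}$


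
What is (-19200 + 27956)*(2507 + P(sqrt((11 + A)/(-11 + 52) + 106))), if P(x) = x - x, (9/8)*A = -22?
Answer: 21951292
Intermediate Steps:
A = -176/9 (A = (8/9)*(-22) = -176/9 ≈ -19.556)
P(x) = 0
(-19200 + 27956)*(2507 + P(sqrt((11 + A)/(-11 + 52) + 106))) = (-19200 + 27956)*(2507 + 0) = 8756*2507 = 21951292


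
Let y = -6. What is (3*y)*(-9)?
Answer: 162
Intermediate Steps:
(3*y)*(-9) = (3*(-6))*(-9) = -18*(-9) = 162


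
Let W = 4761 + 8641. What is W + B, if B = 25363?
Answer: 38765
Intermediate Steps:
W = 13402
W + B = 13402 + 25363 = 38765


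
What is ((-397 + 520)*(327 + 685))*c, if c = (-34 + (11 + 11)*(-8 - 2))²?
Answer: 8030693616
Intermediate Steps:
c = 64516 (c = (-34 + 22*(-10))² = (-34 - 220)² = (-254)² = 64516)
((-397 + 520)*(327 + 685))*c = ((-397 + 520)*(327 + 685))*64516 = (123*1012)*64516 = 124476*64516 = 8030693616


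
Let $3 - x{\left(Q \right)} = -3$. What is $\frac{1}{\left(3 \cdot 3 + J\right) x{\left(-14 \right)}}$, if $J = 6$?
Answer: $\frac{1}{90} \approx 0.011111$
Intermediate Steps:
$x{\left(Q \right)} = 6$ ($x{\left(Q \right)} = 3 - -3 = 3 + 3 = 6$)
$\frac{1}{\left(3 \cdot 3 + J\right) x{\left(-14 \right)}} = \frac{1}{\left(3 \cdot 3 + 6\right) 6} = \frac{1}{\left(9 + 6\right) 6} = \frac{1}{15 \cdot 6} = \frac{1}{90}$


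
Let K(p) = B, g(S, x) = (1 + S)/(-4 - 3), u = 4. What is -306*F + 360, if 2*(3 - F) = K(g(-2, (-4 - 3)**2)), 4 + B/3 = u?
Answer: -558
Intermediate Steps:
g(S, x) = -1/7 - S/7 (g(S, x) = (1 + S)/(-7) = (1 + S)*(-1/7) = -1/7 - S/7)
B = 0 (B = -12 + 3*4 = -12 + 12 = 0)
K(p) = 0
F = 3 (F = 3 - 1/2*0 = 3 + 0 = 3)
-306*F + 360 = -306*3 + 360 = -918 + 360 = -558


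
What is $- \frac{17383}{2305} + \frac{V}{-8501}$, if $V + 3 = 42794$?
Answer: $- \frac{246406138}{19594805} \approx -12.575$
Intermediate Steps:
$V = 42791$ ($V = -3 + 42794 = 42791$)
$- \frac{17383}{2305} + \frac{V}{-8501} = - \frac{17383}{2305} + \frac{42791}{-8501} = \left(-17383\right) \frac{1}{2305} + 42791 \left(- \frac{1}{8501}\right) = - \frac{17383}{2305} - \frac{42791}{8501} = - \frac{246406138}{19594805}$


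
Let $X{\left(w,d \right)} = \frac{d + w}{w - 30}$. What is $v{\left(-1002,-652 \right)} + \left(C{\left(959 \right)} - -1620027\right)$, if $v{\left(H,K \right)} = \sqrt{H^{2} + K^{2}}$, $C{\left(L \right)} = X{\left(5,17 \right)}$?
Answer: $\frac{40500653}{25} + 2 \sqrt{357277} \approx 1.6212 \cdot 10^{6}$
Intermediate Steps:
$X{\left(w,d \right)} = \frac{d + w}{-30 + w}$
$C{\left(L \right)} = - \frac{22}{25}$ ($C{\left(L \right)} = \frac{17 + 5}{-30 + 5} = \frac{1}{-25} \cdot 22 = \left(- \frac{1}{25}\right) 22 = - \frac{22}{25}$)
$v{\left(-1002,-652 \right)} + \left(C{\left(959 \right)} - -1620027\right) = \sqrt{\left(-1002\right)^{2} + \left(-652\right)^{2}} - - \frac{40500653}{25} = \sqrt{1004004 + 425104} + \left(- \frac{22}{25} + 1620027\right) = \sqrt{1429108} + \frac{40500653}{25} = 2 \sqrt{357277} + \frac{40500653}{25} = \frac{40500653}{25} + 2 \sqrt{357277}$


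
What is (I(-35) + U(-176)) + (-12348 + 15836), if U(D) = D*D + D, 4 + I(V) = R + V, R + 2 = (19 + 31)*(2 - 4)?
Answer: 34147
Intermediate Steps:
R = -102 (R = -2 + (19 + 31)*(2 - 4) = -2 + 50*(-2) = -2 - 100 = -102)
I(V) = -106 + V (I(V) = -4 + (-102 + V) = -106 + V)
U(D) = D + D² (U(D) = D² + D = D + D²)
(I(-35) + U(-176)) + (-12348 + 15836) = ((-106 - 35) - 176*(1 - 176)) + (-12348 + 15836) = (-141 - 176*(-175)) + 3488 = (-141 + 30800) + 3488 = 30659 + 3488 = 34147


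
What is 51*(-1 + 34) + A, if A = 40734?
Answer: 42417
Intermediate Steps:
51*(-1 + 34) + A = 51*(-1 + 34) + 40734 = 51*33 + 40734 = 1683 + 40734 = 42417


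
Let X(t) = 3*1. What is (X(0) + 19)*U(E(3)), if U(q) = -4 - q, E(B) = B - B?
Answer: -88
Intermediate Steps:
E(B) = 0
X(t) = 3
(X(0) + 19)*U(E(3)) = (3 + 19)*(-4 - 1*0) = 22*(-4 + 0) = 22*(-4) = -88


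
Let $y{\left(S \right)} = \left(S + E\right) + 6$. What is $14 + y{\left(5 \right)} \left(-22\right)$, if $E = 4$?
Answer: $-316$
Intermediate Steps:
$y{\left(S \right)} = 10 + S$ ($y{\left(S \right)} = \left(S + 4\right) + 6 = \left(4 + S\right) + 6 = 10 + S$)
$14 + y{\left(5 \right)} \left(-22\right) = 14 + \left(10 + 5\right) \left(-22\right) = 14 + 15 \left(-22\right) = 14 - 330 = -316$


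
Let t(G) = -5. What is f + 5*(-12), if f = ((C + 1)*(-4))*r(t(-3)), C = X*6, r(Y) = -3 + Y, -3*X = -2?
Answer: 100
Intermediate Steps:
X = 2/3 (X = -1/3*(-2) = 2/3 ≈ 0.66667)
C = 4 (C = (2/3)*6 = 4)
f = 160 (f = ((4 + 1)*(-4))*(-3 - 5) = (5*(-4))*(-8) = -20*(-8) = 160)
f + 5*(-12) = 160 + 5*(-12) = 160 - 60 = 100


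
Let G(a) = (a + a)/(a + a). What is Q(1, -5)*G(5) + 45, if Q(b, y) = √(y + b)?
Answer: 45 + 2*I ≈ 45.0 + 2.0*I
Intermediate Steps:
Q(b, y) = √(b + y)
G(a) = 1 (G(a) = (2*a)/((2*a)) = (2*a)*(1/(2*a)) = 1)
Q(1, -5)*G(5) + 45 = √(1 - 5)*1 + 45 = √(-4)*1 + 45 = (2*I)*1 + 45 = 2*I + 45 = 45 + 2*I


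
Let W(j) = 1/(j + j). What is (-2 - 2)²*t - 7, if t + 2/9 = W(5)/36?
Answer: -473/45 ≈ -10.511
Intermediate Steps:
W(j) = 1/(2*j)
t = -79/360 (t = -2/9 + ((½)/5)/36 = -2/9 + ((½)*(⅕))*(1/36) = -2/9 + (⅒)*(1/36) = -2/9 + 1/360 = -79/360 ≈ -0.21944)
(-2 - 2)²*t - 7 = (-2 - 2)²*(-79/360) - 7 = (-4)²*(-79/360) - 7 = 16*(-79/360) - 7 = -158/45 - 7 = -473/45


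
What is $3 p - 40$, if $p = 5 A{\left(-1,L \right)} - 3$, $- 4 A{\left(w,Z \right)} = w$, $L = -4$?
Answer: $- \frac{181}{4} \approx -45.25$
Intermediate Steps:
$A{\left(w,Z \right)} = - \frac{w}{4}$
$p = - \frac{7}{4}$ ($p = 5 \left(\left(- \frac{1}{4}\right) \left(-1\right)\right) - 3 = 5 \cdot \frac{1}{4} - 3 = \frac{5}{4} - 3 = - \frac{7}{4} \approx -1.75$)
$3 p - 40 = 3 \left(- \frac{7}{4}\right) - 40 = - \frac{21}{4} - 40 = - \frac{181}{4}$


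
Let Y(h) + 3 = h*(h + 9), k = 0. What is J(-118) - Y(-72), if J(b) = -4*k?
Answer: -4533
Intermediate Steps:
Y(h) = -3 + h*(9 + h) (Y(h) = -3 + h*(h + 9) = -3 + h*(9 + h))
J(b) = 0 (J(b) = -4*0 = 0)
J(-118) - Y(-72) = 0 - (-3 + (-72)**2 + 9*(-72)) = 0 - (-3 + 5184 - 648) = 0 - 1*4533 = 0 - 4533 = -4533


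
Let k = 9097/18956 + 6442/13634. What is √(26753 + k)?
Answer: √111688368429696927603/64611526 ≈ 163.57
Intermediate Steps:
k = 123071525/129223052 (k = 9097*(1/18956) + 6442*(1/13634) = 9097/18956 + 3221/6817 = 123071525/129223052 ≈ 0.95240)
√(26753 + k) = √(26753 + 123071525/129223052) = √(3457227381681/129223052) = √111688368429696927603/64611526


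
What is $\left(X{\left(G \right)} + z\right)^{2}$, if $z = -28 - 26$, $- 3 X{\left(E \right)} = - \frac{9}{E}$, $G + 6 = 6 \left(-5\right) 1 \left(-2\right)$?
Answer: $\frac{942841}{324} \approx 2910.0$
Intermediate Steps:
$G = 54$ ($G = -6 + 6 \left(-5\right) 1 \left(-2\right) = -6 + 6 \left(\left(-5\right) \left(-2\right)\right) = -6 + 6 \cdot 10 = -6 + 60 = 54$)
$X{\left(E \right)} = \frac{3}{E}$ ($X{\left(E \right)} = - \frac{\left(-9\right) \frac{1}{E}}{3} = \frac{3}{E}$)
$z = -54$
$\left(X{\left(G \right)} + z\right)^{2} = \left(\frac{3}{54} - 54\right)^{2} = \left(3 \cdot \frac{1}{54} - 54\right)^{2} = \left(\frac{1}{18} - 54\right)^{2} = \left(- \frac{971}{18}\right)^{2} = \frac{942841}{324}$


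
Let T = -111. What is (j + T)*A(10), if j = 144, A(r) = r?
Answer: 330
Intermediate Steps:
(j + T)*A(10) = (144 - 111)*10 = 33*10 = 330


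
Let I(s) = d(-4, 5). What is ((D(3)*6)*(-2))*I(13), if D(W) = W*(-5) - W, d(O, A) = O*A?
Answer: -4320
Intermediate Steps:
d(O, A) = A*O
I(s) = -20 (I(s) = 5*(-4) = -20)
D(W) = -6*W (D(W) = -5*W - W = -6*W)
((D(3)*6)*(-2))*I(13) = ((-6*3*6)*(-2))*(-20) = (-18*6*(-2))*(-20) = -108*(-2)*(-20) = 216*(-20) = -4320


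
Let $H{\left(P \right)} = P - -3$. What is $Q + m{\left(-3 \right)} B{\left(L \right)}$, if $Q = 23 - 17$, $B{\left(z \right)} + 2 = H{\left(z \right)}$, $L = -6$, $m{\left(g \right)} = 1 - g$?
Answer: $-14$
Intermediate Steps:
$H{\left(P \right)} = 3 + P$ ($H{\left(P \right)} = P + 3 = 3 + P$)
$B{\left(z \right)} = 1 + z$ ($B{\left(z \right)} = -2 + \left(3 + z\right) = 1 + z$)
$Q = 6$ ($Q = 23 - 17 = 6$)
$Q + m{\left(-3 \right)} B{\left(L \right)} = 6 + \left(1 - -3\right) \left(1 - 6\right) = 6 + \left(1 + 3\right) \left(-5\right) = 6 + 4 \left(-5\right) = 6 - 20 = -14$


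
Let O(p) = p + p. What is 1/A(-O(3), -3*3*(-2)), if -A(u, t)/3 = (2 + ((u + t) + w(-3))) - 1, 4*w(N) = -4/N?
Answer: -1/40 ≈ -0.025000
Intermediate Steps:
w(N) = -1/N (w(N) = (-4/N)/4 = -1/N)
O(p) = 2*p
A(u, t) = -4 - 3*t - 3*u (A(u, t) = -3*((2 + ((u + t) - 1/(-3))) - 1) = -3*((2 + ((t + u) - 1*(-1/3))) - 1) = -3*((2 + ((t + u) + 1/3)) - 1) = -3*((2 + (1/3 + t + u)) - 1) = -3*((7/3 + t + u) - 1) = -3*(4/3 + t + u) = -4 - 3*t - 3*u)
1/A(-O(3), -3*3*(-2)) = 1/(-4 - 3*(-3*3)*(-2) - (-3)*2*3) = 1/(-4 - (-27)*(-2) - (-3)*6) = 1/(-4 - 3*18 - 3*(-6)) = 1/(-4 - 54 + 18) = 1/(-40) = -1/40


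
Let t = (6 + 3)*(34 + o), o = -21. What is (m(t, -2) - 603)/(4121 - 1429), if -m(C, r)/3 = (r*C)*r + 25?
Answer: -1041/1346 ≈ -0.77340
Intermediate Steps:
t = 117 (t = (6 + 3)*(34 - 21) = 9*13 = 117)
m(C, r) = -75 - 3*C*r² (m(C, r) = -3*((r*C)*r + 25) = -3*((C*r)*r + 25) = -3*(C*r² + 25) = -3*(25 + C*r²) = -75 - 3*C*r²)
(m(t, -2) - 603)/(4121 - 1429) = ((-75 - 3*117*(-2)²) - 603)/(4121 - 1429) = ((-75 - 3*117*4) - 603)/2692 = ((-75 - 1404) - 603)*(1/2692) = (-1479 - 603)*(1/2692) = -2082*1/2692 = -1041/1346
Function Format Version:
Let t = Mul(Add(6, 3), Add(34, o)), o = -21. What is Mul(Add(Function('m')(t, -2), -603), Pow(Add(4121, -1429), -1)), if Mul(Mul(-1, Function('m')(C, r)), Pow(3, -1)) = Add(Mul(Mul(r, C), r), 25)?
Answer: Rational(-1041, 1346) ≈ -0.77340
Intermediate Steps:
t = 117 (t = Mul(Add(6, 3), Add(34, -21)) = Mul(9, 13) = 117)
Function('m')(C, r) = Add(-75, Mul(-3, C, Pow(r, 2))) (Function('m')(C, r) = Mul(-3, Add(Mul(Mul(r, C), r), 25)) = Mul(-3, Add(Mul(Mul(C, r), r), 25)) = Mul(-3, Add(Mul(C, Pow(r, 2)), 25)) = Mul(-3, Add(25, Mul(C, Pow(r, 2)))) = Add(-75, Mul(-3, C, Pow(r, 2))))
Mul(Add(Function('m')(t, -2), -603), Pow(Add(4121, -1429), -1)) = Mul(Add(Add(-75, Mul(-3, 117, Pow(-2, 2))), -603), Pow(Add(4121, -1429), -1)) = Mul(Add(Add(-75, Mul(-3, 117, 4)), -603), Pow(2692, -1)) = Mul(Add(Add(-75, -1404), -603), Rational(1, 2692)) = Mul(Add(-1479, -603), Rational(1, 2692)) = Mul(-2082, Rational(1, 2692)) = Rational(-1041, 1346)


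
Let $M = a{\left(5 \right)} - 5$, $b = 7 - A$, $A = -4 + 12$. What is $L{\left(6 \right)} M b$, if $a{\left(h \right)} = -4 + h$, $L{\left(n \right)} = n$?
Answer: $24$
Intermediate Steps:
$A = 8$
$b = -1$ ($b = 7 - 8 = -1$)
$M = -4$ ($M = \left(-4 + 5\right) - 5 = 1 - 5 = -4$)
$L{\left(6 \right)} M b = 6 \left(-4\right) \left(-1\right) = \left(-24\right) \left(-1\right) = 24$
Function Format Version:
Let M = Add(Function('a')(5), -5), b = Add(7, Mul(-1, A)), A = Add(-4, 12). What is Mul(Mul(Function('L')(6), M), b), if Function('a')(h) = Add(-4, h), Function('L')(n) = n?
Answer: 24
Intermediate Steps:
A = 8
b = -1 (b = Add(7, Mul(-1, 8)) = Add(7, -8) = -1)
M = -4 (M = Add(Add(-4, 5), -5) = Add(1, -5) = -4)
Mul(Mul(Function('L')(6), M), b) = Mul(Mul(6, -4), -1) = Mul(-24, -1) = 24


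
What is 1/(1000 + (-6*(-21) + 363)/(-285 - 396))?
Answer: 227/226837 ≈ 0.0010007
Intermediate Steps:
1/(1000 + (-6*(-21) + 363)/(-285 - 396)) = 1/(1000 + (126 + 363)/(-681)) = 1/(1000 + 489*(-1/681)) = 1/(1000 - 163/227) = 1/(226837/227) = 227/226837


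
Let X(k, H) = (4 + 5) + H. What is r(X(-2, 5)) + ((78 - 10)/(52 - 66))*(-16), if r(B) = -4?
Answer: 516/7 ≈ 73.714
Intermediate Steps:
X(k, H) = 9 + H
r(X(-2, 5)) + ((78 - 10)/(52 - 66))*(-16) = -4 + ((78 - 10)/(52 - 66))*(-16) = -4 + (68/(-14))*(-16) = -4 + (68*(-1/14))*(-16) = -4 - 34/7*(-16) = -4 + 544/7 = 516/7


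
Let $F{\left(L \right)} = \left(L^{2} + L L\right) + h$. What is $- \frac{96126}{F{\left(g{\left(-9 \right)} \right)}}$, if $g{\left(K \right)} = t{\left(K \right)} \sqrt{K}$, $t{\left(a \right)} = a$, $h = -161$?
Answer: $\frac{96126}{1619} \approx 59.374$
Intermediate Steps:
$g{\left(K \right)} = K^{\frac{3}{2}}$ ($g{\left(K \right)} = K \sqrt{K} = K^{\frac{3}{2}}$)
$F{\left(L \right)} = -161 + 2 L^{2}$ ($F{\left(L \right)} = \left(L^{2} + L L\right) - 161 = \left(L^{2} + L^{2}\right) - 161 = 2 L^{2} - 161 = -161 + 2 L^{2}$)
$- \frac{96126}{F{\left(g{\left(-9 \right)} \right)}} = - \frac{96126}{-161 + 2 \left(\left(-9\right)^{\frac{3}{2}}\right)^{2}} = - \frac{96126}{-161 + 2 \left(- 27 i\right)^{2}} = - \frac{96126}{-161 + 2 \left(-729\right)} = - \frac{96126}{-161 - 1458} = - \frac{96126}{-1619} = \left(-96126\right) \left(- \frac{1}{1619}\right) = \frac{96126}{1619}$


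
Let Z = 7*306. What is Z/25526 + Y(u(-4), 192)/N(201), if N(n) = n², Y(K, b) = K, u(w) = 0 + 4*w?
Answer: 43065263/515637963 ≈ 0.083518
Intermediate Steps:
u(w) = 4*w
Z = 2142
Z/25526 + Y(u(-4), 192)/N(201) = 2142/25526 + (4*(-4))/(201²) = 2142*(1/25526) - 16/40401 = 1071/12763 - 16*1/40401 = 1071/12763 - 16/40401 = 43065263/515637963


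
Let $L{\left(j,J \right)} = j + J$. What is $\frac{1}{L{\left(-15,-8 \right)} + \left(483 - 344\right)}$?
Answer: $\frac{1}{116} \approx 0.0086207$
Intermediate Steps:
$L{\left(j,J \right)} = J + j$
$\frac{1}{L{\left(-15,-8 \right)} + \left(483 - 344\right)} = \frac{1}{\left(-8 - 15\right) + \left(483 - 344\right)} = \frac{1}{-23 + \left(483 - 344\right)} = \frac{1}{-23 + 139} = \frac{1}{116}$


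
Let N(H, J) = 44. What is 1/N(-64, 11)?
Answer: 1/44 ≈ 0.022727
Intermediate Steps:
1/N(-64, 11) = 1/44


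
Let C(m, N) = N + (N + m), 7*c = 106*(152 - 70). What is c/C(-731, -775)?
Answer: -8692/15967 ≈ -0.54437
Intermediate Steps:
c = 8692/7 (c = (106*(152 - 70))/7 = (106*82)/7 = (1/7)*8692 = 8692/7 ≈ 1241.7)
C(m, N) = m + 2*N
c/C(-731, -775) = 8692/(7*(-731 + 2*(-775))) = 8692/(7*(-731 - 1550)) = (8692/7)/(-2281) = (8692/7)*(-1/2281) = -8692/15967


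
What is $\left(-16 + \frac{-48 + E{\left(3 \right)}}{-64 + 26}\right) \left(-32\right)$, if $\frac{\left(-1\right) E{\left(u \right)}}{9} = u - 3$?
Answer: $\frac{8960}{19} \approx 471.58$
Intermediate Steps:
$E{\left(u \right)} = 27 - 9 u$ ($E{\left(u \right)} = - 9 \left(u - 3\right) = - 9 \left(-3 + u\right) = 27 - 9 u$)
$\left(-16 + \frac{-48 + E{\left(3 \right)}}{-64 + 26}\right) \left(-32\right) = \left(-16 + \frac{-48 + \left(27 - 27\right)}{-64 + 26}\right) \left(-32\right) = \left(-16 + \frac{-48 + \left(27 - 27\right)}{-38}\right) \left(-32\right) = \left(-16 + \left(-48 + 0\right) \left(- \frac{1}{38}\right)\right) \left(-32\right) = \left(-16 - - \frac{24}{19}\right) \left(-32\right) = \left(-16 + \frac{24}{19}\right) \left(-32\right) = \left(- \frac{280}{19}\right) \left(-32\right) = \frac{8960}{19}$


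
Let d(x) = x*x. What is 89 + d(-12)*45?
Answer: 6569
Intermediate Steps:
d(x) = x²
89 + d(-12)*45 = 89 + (-12)²*45 = 89 + 144*45 = 89 + 6480 = 6569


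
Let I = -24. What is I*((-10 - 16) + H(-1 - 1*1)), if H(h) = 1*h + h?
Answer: 720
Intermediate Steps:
H(h) = 2*h (H(h) = h + h = 2*h)
I*((-10 - 16) + H(-1 - 1*1)) = -24*((-10 - 16) + 2*(-1 - 1*1)) = -24*(-26 + 2*(-1 - 1)) = -24*(-26 + 2*(-2)) = -24*(-26 - 4) = -24*(-30) = 720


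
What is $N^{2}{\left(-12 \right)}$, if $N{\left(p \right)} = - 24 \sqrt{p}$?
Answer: $-6912$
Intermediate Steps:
$N^{2}{\left(-12 \right)} = \left(- 24 \sqrt{-12}\right)^{2} = \left(- 24 \cdot 2 i \sqrt{3}\right)^{2} = \left(- 48 i \sqrt{3}\right)^{2} = -6912$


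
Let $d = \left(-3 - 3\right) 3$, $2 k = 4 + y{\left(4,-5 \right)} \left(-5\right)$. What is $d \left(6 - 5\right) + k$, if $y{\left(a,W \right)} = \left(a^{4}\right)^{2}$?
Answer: $-163856$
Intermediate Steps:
$y{\left(a,W \right)} = a^{8}$
$k = -163838$ ($k = \frac{4 + 4^{8} \left(-5\right)}{2} = \frac{4 + 65536 \left(-5\right)}{2} = \frac{4 - 327680}{2} = \frac{1}{2} \left(-327676\right) = -163838$)
$d = -18$ ($d = \left(-6\right) 3 = -18$)
$d \left(6 - 5\right) + k = - 18 \left(6 - 5\right) - 163838 = \left(-18\right) 1 - 163838 = -18 - 163838 = -163856$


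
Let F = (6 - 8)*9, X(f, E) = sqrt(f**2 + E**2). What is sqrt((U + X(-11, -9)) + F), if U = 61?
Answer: sqrt(43 + sqrt(202)) ≈ 7.5639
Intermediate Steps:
X(f, E) = sqrt(E**2 + f**2)
F = -18 (F = -2*9 = -18)
sqrt((U + X(-11, -9)) + F) = sqrt((61 + sqrt((-9)**2 + (-11)**2)) - 18) = sqrt((61 + sqrt(81 + 121)) - 18) = sqrt((61 + sqrt(202)) - 18) = sqrt(43 + sqrt(202))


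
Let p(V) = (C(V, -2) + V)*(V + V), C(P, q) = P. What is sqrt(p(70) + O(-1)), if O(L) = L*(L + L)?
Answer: 99*sqrt(2) ≈ 140.01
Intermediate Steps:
O(L) = 2*L**2 (O(L) = L*(2*L) = 2*L**2)
p(V) = 4*V**2 (p(V) = (V + V)*(V + V) = (2*V)*(2*V) = 4*V**2)
sqrt(p(70) + O(-1)) = sqrt(4*70**2 + 2*(-1)**2) = sqrt(4*4900 + 2*1) = sqrt(19600 + 2) = sqrt(19602) = 99*sqrt(2)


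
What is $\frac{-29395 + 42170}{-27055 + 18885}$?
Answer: $- \frac{2555}{1634} \approx -1.5636$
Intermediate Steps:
$\frac{-29395 + 42170}{-27055 + 18885} = \frac{12775}{-8170} = 12775 \left(- \frac{1}{8170}\right) = - \frac{2555}{1634}$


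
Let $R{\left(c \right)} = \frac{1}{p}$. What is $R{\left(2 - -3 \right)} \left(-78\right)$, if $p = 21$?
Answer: $- \frac{26}{7} \approx -3.7143$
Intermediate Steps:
$R{\left(c \right)} = \frac{1}{21}$
$R{\left(2 - -3 \right)} \left(-78\right) = \frac{1}{21} \left(-78\right) = - \frac{26}{7}$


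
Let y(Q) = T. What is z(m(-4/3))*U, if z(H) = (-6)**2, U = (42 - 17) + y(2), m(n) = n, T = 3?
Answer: 1008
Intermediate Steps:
y(Q) = 3
U = 28 (U = (42 - 17) + 3 = 25 + 3 = 28)
z(H) = 36
z(m(-4/3))*U = 36*28 = 1008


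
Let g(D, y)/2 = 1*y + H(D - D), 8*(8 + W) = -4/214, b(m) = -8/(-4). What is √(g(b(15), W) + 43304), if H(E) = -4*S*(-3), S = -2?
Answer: 9*√24447146/214 ≈ 207.94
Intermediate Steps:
b(m) = 2 (b(m) = -8*(-¼) = 2)
W = -3425/428 (W = -8 + (-4/214)/8 = -8 + (-4*1/214)/8 = -8 + (⅛)*(-2/107) = -8 - 1/428 = -3425/428 ≈ -8.0023)
H(E) = -24 (H(E) = -4*(-2)*(-3) = 8*(-3) = -24)
g(D, y) = -48 + 2*y (g(D, y) = 2*(1*y - 24) = 2*(y - 24) = 2*(-24 + y) = -48 + 2*y)
√(g(b(15), W) + 43304) = √((-48 + 2*(-3425/428)) + 43304) = √((-48 - 3425/214) + 43304) = √(-13697/214 + 43304) = √(9253359/214) = 9*√24447146/214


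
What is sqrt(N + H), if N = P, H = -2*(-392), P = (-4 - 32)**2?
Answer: 4*sqrt(130) ≈ 45.607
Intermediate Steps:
P = 1296 (P = (-36)**2 = 1296)
H = 784
N = 1296
sqrt(N + H) = sqrt(1296 + 784) = sqrt(2080) = 4*sqrt(130)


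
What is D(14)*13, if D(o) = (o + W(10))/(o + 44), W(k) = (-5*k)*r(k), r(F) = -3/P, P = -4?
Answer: -611/116 ≈ -5.2672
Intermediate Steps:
r(F) = 3/4 (r(F) = -3/(-4) = -3*(-1/4) = 3/4)
W(k) = -15*k/4 (W(k) = -5*k*(3/4) = -15*k/4)
D(o) = (-75/2 + o)/(44 + o) (D(o) = (o - 15/4*10)/(o + 44) = (o - 75/2)/(44 + o) = (-75/2 + o)/(44 + o))
D(14)*13 = ((-75/2 + 14)/(44 + 14))*13 = (-47/2/58)*13 = ((1/58)*(-47/2))*13 = -47/116*13 = -611/116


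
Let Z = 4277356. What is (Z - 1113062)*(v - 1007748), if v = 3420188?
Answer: 7633669417360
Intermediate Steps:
(Z - 1113062)*(v - 1007748) = (4277356 - 1113062)*(3420188 - 1007748) = 3164294*2412440 = 7633669417360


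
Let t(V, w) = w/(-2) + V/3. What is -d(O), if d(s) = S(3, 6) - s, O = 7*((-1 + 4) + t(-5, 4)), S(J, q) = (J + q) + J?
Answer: -50/3 ≈ -16.667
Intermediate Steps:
t(V, w) = -w/2 + V/3 (t(V, w) = w*(-½) + V*(⅓) = -w/2 + V/3)
S(J, q) = q + 2*J
O = -14/3 (O = 7*((-1 + 4) + (-½*4 + (⅓)*(-5))) = 7*(3 + (-2 - 5/3)) = 7*(3 - 11/3) = 7*(-⅔) = -14/3 ≈ -4.6667)
d(s) = 12 - s (d(s) = (6 + 2*3) - s = (6 + 6) - s = 12 - s)
-d(O) = -(12 - 1*(-14/3)) = -(12 + 14/3) = -1*50/3 = -50/3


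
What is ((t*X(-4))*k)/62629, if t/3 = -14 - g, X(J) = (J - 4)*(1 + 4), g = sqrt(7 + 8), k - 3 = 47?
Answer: 12000/8947 + 6000*sqrt(15)/62629 ≈ 1.7123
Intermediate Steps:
k = 50 (k = 3 + 47 = 50)
g = sqrt(15) ≈ 3.8730
X(J) = -20 + 5*J (X(J) = (-4 + J)*5 = -20 + 5*J)
t = -42 - 3*sqrt(15) (t = 3*(-14 - sqrt(15)) = -42 - 3*sqrt(15) ≈ -53.619)
((t*X(-4))*k)/62629 = (((-42 - 3*sqrt(15))*(-20 + 5*(-4)))*50)/62629 = (((-42 - 3*sqrt(15))*(-20 - 20))*50)*(1/62629) = (((-42 - 3*sqrt(15))*(-40))*50)*(1/62629) = ((1680 + 120*sqrt(15))*50)*(1/62629) = (84000 + 6000*sqrt(15))*(1/62629) = 12000/8947 + 6000*sqrt(15)/62629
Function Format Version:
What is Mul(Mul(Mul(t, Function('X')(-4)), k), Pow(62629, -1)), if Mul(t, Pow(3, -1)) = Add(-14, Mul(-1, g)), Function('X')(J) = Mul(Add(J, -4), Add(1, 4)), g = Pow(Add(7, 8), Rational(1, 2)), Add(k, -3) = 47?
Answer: Add(Rational(12000, 8947), Mul(Rational(6000, 62629), Pow(15, Rational(1, 2)))) ≈ 1.7123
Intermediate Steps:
k = 50 (k = Add(3, 47) = 50)
g = Pow(15, Rational(1, 2)) ≈ 3.8730
Function('X')(J) = Add(-20, Mul(5, J)) (Function('X')(J) = Mul(Add(-4, J), 5) = Add(-20, Mul(5, J)))
t = Add(-42, Mul(-3, Pow(15, Rational(1, 2)))) (t = Mul(3, Add(-14, Mul(-1, Pow(15, Rational(1, 2))))) = Add(-42, Mul(-3, Pow(15, Rational(1, 2)))) ≈ -53.619)
Mul(Mul(Mul(t, Function('X')(-4)), k), Pow(62629, -1)) = Mul(Mul(Mul(Add(-42, Mul(-3, Pow(15, Rational(1, 2)))), Add(-20, Mul(5, -4))), 50), Pow(62629, -1)) = Mul(Mul(Mul(Add(-42, Mul(-3, Pow(15, Rational(1, 2)))), Add(-20, -20)), 50), Rational(1, 62629)) = Mul(Mul(Mul(Add(-42, Mul(-3, Pow(15, Rational(1, 2)))), -40), 50), Rational(1, 62629)) = Mul(Mul(Add(1680, Mul(120, Pow(15, Rational(1, 2)))), 50), Rational(1, 62629)) = Mul(Add(84000, Mul(6000, Pow(15, Rational(1, 2)))), Rational(1, 62629)) = Add(Rational(12000, 8947), Mul(Rational(6000, 62629), Pow(15, Rational(1, 2))))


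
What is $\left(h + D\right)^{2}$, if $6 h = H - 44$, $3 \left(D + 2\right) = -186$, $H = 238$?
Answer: $\frac{9025}{9} \approx 1002.8$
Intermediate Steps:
$D = -64$ ($D = -2 + \frac{1}{3} \left(-186\right) = -2 - 62 = -64$)
$h = \frac{97}{3}$ ($h = \frac{238 - 44}{6} = \frac{1}{6} \cdot 194 = \frac{97}{3} \approx 32.333$)
$\left(h + D\right)^{2} = \left(\frac{97}{3} - 64\right)^{2} = \left(- \frac{95}{3}\right)^{2} = \frac{9025}{9}$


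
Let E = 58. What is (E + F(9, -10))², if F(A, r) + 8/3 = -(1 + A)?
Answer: 18496/9 ≈ 2055.1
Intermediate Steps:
F(A, r) = -11/3 - A (F(A, r) = -8/3 - (1 + A) = -8/3 + (-1 - A) = -11/3 - A)
(E + F(9, -10))² = (58 + (-11/3 - 1*9))² = (58 + (-11/3 - 9))² = (58 - 38/3)² = (136/3)² = 18496/9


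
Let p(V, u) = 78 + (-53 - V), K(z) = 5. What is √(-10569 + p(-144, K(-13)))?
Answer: 20*I*√26 ≈ 101.98*I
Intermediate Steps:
p(V, u) = 25 - V
√(-10569 + p(-144, K(-13))) = √(-10569 + (25 - 1*(-144))) = √(-10569 + (25 + 144)) = √(-10569 + 169) = √(-10400) = 20*I*√26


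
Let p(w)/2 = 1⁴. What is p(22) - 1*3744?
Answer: -3742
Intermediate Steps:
p(w) = 2 (p(w) = 2*1⁴ = 2*1 = 2)
p(22) - 1*3744 = 2 - 1*3744 = 2 - 3744 = -3742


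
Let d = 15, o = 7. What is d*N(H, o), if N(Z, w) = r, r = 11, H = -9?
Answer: 165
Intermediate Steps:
N(Z, w) = 11
d*N(H, o) = 15*11 = 165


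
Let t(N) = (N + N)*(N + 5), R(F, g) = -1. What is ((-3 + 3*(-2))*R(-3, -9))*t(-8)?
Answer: 432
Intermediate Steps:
t(N) = 2*N*(5 + N) (t(N) = (2*N)*(5 + N) = 2*N*(5 + N))
((-3 + 3*(-2))*R(-3, -9))*t(-8) = ((-3 + 3*(-2))*(-1))*(2*(-8)*(5 - 8)) = ((-3 - 6)*(-1))*(2*(-8)*(-3)) = -9*(-1)*48 = 9*48 = 432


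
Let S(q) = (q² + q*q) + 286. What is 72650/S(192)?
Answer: 36325/37007 ≈ 0.98157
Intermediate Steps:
S(q) = 286 + 2*q² (S(q) = (q² + q²) + 286 = 2*q² + 286 = 286 + 2*q²)
72650/S(192) = 72650/(286 + 2*192²) = 72650/(286 + 2*36864) = 72650/(286 + 73728) = 72650/74014 = 72650*(1/74014) = 36325/37007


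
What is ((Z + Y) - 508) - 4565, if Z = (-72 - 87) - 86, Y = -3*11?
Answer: -5351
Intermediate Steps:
Y = -33
Z = -245 (Z = -159 - 86 = -245)
((Z + Y) - 508) - 4565 = ((-245 - 33) - 508) - 4565 = (-278 - 508) - 4565 = -786 - 4565 = -5351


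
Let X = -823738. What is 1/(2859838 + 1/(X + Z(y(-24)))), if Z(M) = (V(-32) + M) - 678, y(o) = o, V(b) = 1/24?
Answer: 19786559/56586353317418 ≈ 3.4967e-7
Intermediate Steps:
V(b) = 1/24
Z(M) = -16271/24 + M (Z(M) = (1/24 + M) - 678 = -16271/24 + M)
1/(2859838 + 1/(X + Z(y(-24)))) = 1/(2859838 + 1/(-823738 + (-16271/24 - 24))) = 1/(2859838 + 1/(-823738 - 16847/24)) = 1/(2859838 + 1/(-19786559/24)) = 1/(2859838 - 24/19786559) = 1/(56586353317418/19786559) = 19786559/56586353317418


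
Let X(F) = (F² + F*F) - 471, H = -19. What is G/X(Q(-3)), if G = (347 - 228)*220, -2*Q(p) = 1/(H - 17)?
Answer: -67858560/1220831 ≈ -55.584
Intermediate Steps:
Q(p) = 1/72 (Q(p) = -1/(2*(-19 - 17)) = -½/(-36) = -½*(-1/36) = 1/72)
G = 26180 (G = 119*220 = 26180)
X(F) = -471 + 2*F² (X(F) = (F² + F²) - 471 = 2*F² - 471 = -471 + 2*F²)
G/X(Q(-3)) = 26180/(-471 + 2*(1/72)²) = 26180/(-471 + 2*(1/5184)) = 26180/(-471 + 1/2592) = 26180/(-1220831/2592) = 26180*(-2592/1220831) = -67858560/1220831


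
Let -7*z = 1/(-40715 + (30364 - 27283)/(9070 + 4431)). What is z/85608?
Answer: 13501/329405110940304 ≈ 4.0986e-11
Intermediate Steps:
z = 13501/3847830938 (z = -1/(7*(-40715 + (30364 - 27283)/(9070 + 4431))) = -1/(7*(-40715 + 3081/13501)) = -1/(7*(-549690134/13501)) = -1/7*(-13501/549690134) = 13501/3847830938 ≈ 3.5087e-6)
z/85608 = (13501/3847830938)/85608 = (13501/3847830938)*(1/85608) = 13501/329405110940304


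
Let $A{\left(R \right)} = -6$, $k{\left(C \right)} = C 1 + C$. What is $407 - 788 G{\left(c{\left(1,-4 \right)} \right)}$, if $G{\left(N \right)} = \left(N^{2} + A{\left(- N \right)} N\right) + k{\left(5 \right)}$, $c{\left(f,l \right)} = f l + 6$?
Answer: $-1169$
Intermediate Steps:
$k{\left(C \right)} = 2 C$ ($k{\left(C \right)} = C + C = 2 C$)
$c{\left(f,l \right)} = 6 + f l$
$G{\left(N \right)} = 10 + N^{2} - 6 N$ ($G{\left(N \right)} = \left(N^{2} - 6 N\right) + 2 \cdot 5 = \left(N^{2} - 6 N\right) + 10 = 10 + N^{2} - 6 N$)
$407 - 788 G{\left(c{\left(1,-4 \right)} \right)} = 407 - 788 \left(10 + \left(6 + 1 \left(-4\right)\right)^{2} - 6 \left(6 + 1 \left(-4\right)\right)\right) = 407 - 788 \left(10 + \left(6 - 4\right)^{2} - 6 \left(6 - 4\right)\right) = 407 - 788 \left(10 + 2^{2} - 12\right) = 407 - 788 \left(10 + 4 - 12\right) = 407 - 1576 = -1169$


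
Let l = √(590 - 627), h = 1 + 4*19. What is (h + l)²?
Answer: (77 + I*√37)² ≈ 5892.0 + 936.75*I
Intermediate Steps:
h = 77 (h = 1 + 76 = 77)
l = I*√37 (l = √(-37) = I*√37 ≈ 6.0828*I)
(h + l)² = (77 + I*√37)²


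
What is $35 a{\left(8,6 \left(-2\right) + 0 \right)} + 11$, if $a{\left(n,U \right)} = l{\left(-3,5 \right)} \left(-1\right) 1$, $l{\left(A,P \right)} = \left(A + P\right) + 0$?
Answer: $-59$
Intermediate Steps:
$l{\left(A,P \right)} = A + P$
$a{\left(n,U \right)} = -2$ ($a{\left(n,U \right)} = \left(-3 + 5\right) \left(-1\right) 1 = 2 \left(-1\right) 1 = \left(-2\right) 1 = -2$)
$35 a{\left(8,6 \left(-2\right) + 0 \right)} + 11 = 35 \left(-2\right) + 11 = -70 + 11 = -59$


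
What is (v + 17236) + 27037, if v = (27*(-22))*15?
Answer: 35363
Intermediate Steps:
v = -8910 (v = -594*15 = -8910)
(v + 17236) + 27037 = (-8910 + 17236) + 27037 = 8326 + 27037 = 35363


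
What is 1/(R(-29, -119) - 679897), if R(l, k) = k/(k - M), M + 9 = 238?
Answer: -348/236604037 ≈ -1.4708e-6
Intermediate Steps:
M = 229 (M = -9 + 238 = 229)
R(l, k) = k/(-229 + k) (R(l, k) = k/(k - 1*229) = k/(k - 229) = k/(-229 + k))
1/(R(-29, -119) - 679897) = 1/(-119/(-229 - 119) - 679897) = 1/(-119/(-348) - 679897) = 1/(-119*(-1/348) - 679897) = 1/(119/348 - 679897) = 1/(-236604037/348) = -348/236604037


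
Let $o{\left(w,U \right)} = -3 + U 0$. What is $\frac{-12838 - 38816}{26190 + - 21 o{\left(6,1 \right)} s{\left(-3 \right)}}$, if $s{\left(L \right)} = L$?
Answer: $- \frac{17218}{8667} \approx -1.9866$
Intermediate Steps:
$o{\left(w,U \right)} = -3$ ($o{\left(w,U \right)} = -3 + 0 = -3$)
$\frac{-12838 - 38816}{26190 + - 21 o{\left(6,1 \right)} s{\left(-3 \right)}} = \frac{-12838 - 38816}{26190 + \left(-21\right) \left(-3\right) \left(-3\right)} = - \frac{51654}{26190 + 63 \left(-3\right)} = - \frac{51654}{26190 - 189} = - \frac{51654}{26001} = \left(-51654\right) \frac{1}{26001} = - \frac{17218}{8667}$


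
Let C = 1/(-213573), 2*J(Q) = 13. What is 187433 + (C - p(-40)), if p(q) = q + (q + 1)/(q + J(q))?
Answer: 2682607800182/14309391 ≈ 1.8747e+5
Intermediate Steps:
J(Q) = 13/2 (J(Q) = (1/2)*13 = 13/2)
C = -1/213573 ≈ -4.6822e-6
p(q) = q + (1 + q)/(13/2 + q) (p(q) = q + (q + 1)/(q + 13/2) = q + (1 + q)/(13/2 + q))
187433 + (C - p(-40)) = 187433 + (-1/213573 - (2 + 2*(-40)**2 + 15*(-40))/(13 + 2*(-40))) = 187433 + (-1/213573 - (2 + 2*1600 - 600)/(13 - 80)) = 187433 + (-1/213573 - (2 + 3200 - 600)/(-67)) = 187433 + (-1/213573 - (-1)*2602/67) = 187433 + (-1/213573 - 1*(-2602/67)) = 187433 + (-1/213573 + 2602/67) = 187433 + 555716879/14309391 = 2682607800182/14309391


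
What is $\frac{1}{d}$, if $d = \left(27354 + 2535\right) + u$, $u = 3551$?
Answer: $\frac{1}{33440} \approx 2.9904 \cdot 10^{-5}$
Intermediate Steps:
$d = 33440$ ($d = \left(27354 + 2535\right) + 3551 = 29889 + 3551 = 33440$)
$\frac{1}{d} = \frac{1}{33440}$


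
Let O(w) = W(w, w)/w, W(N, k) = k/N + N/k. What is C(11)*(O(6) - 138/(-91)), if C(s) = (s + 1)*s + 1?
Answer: 9595/39 ≈ 246.03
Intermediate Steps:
W(N, k) = N/k + k/N
C(s) = 1 + s*(1 + s) (C(s) = (1 + s)*s + 1 = s*(1 + s) + 1 = 1 + s*(1 + s))
O(w) = 2/w (O(w) = (w/w + w/w)/w = (1 + 1)/w = 2/w)
C(11)*(O(6) - 138/(-91)) = (1 + 11 + 11**2)*(2/6 - 138/(-91)) = (1 + 11 + 121)*(2*(1/6) - 138*(-1/91)) = 133*(1/3 + 138/91) = 133*(505/273) = 9595/39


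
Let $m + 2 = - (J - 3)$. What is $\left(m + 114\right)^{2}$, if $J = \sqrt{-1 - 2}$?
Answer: $\left(115 - i \sqrt{3}\right)^{2} \approx 13222.0 - 398.37 i$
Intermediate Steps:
$J = i \sqrt{3}$ ($J = \sqrt{-3} = i \sqrt{3} \approx 1.732 i$)
$m = 1 - i \sqrt{3}$ ($m = -2 - \left(i \sqrt{3} - 3\right) = -2 - \left(-3 + i \sqrt{3}\right) = -2 + \left(3 - i \sqrt{3}\right) = 1 - i \sqrt{3} \approx 1.0 - 1.732 i$)
$\left(m + 114\right)^{2} = \left(\left(1 - i \sqrt{3}\right) + 114\right)^{2} = \left(115 - i \sqrt{3}\right)^{2}$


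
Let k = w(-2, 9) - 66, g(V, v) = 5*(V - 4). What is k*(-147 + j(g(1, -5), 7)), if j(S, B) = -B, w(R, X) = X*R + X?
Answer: 11550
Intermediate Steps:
w(R, X) = X + R*X (w(R, X) = R*X + X = X + R*X)
g(V, v) = -20 + 5*V (g(V, v) = 5*(-4 + V) = -20 + 5*V)
k = -75 (k = 9*(1 - 2) - 66 = 9*(-1) - 66 = -9 - 66 = -75)
k*(-147 + j(g(1, -5), 7)) = -75*(-147 - 1*7) = -75*(-147 - 7) = -75*(-154) = 11550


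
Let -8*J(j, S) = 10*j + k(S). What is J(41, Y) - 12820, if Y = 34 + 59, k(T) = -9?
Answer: -102961/8 ≈ -12870.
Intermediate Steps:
Y = 93
J(j, S) = 9/8 - 5*j/4 (J(j, S) = -(10*j - 9)/8 = -(-9 + 10*j)/8 = 9/8 - 5*j/4)
J(41, Y) - 12820 = (9/8 - 5/4*41) - 12820 = (9/8 - 205/4) - 12820 = -401/8 - 12820 = -102961/8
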